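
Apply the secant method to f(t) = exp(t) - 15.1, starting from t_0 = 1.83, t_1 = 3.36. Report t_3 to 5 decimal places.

f(t_0) = -8.866113, f(t_1) = 13.689191
t_2 = 3.360000 - (13.689191)·(3.360000 - 1.830000)/(13.689191 - (-8.866113)) = 2.431417; f(t_2) = -3.725006
t_3 = 2.431417 - (-3.725006)·(2.431417 - 3.360000)/(-3.725006 - (13.689191)) = 2.630047; f(t_3) = -1.225577

2.63005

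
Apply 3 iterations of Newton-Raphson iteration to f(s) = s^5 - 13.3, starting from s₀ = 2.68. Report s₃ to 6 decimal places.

1.713837

f'(s) = 5s⁴
s_0 = 2.680000: f = 124.952811, f' = 257.934349 → s_1 = 2.680000 - (124.952811)/(257.934349) = 2.195564
s_1 = 2.195564: f = 37.718774, f' = 116.186059 → s_2 = 2.195564 - (37.718774)/(116.186059) = 1.870922
s_2 = 1.870922: f = 9.623390, f' = 61.262269 → s_3 = 1.870922 - (9.623390)/(61.262269) = 1.713837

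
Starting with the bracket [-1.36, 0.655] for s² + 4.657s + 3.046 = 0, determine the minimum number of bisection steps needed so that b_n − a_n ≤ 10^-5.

Initial width b − a = 0.655 − -1.36 = 2.015000.
After n steps the width is (b−a)/2^n; need (b−a)/2^n ≤ 10^-5.
So n ≥ log₂(2.015000/10^-5) = log₂(201500.0000) ≈ 17.6204.
Hence n = 18.

18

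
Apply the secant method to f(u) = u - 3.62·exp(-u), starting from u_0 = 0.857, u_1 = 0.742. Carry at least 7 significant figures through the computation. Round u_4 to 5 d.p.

f(u_0) = -0.679449, f(u_1) = -0.981702
u_2 = 0.742000 - (-0.981702)·(0.742000 - 0.857000)/(-0.981702 - (-0.679449)) = 1.115515; f(u_2) = -0.070928
u_3 = 1.115515 - (-0.070928)·(1.115515 - 0.742000)/(-0.070928 - (-0.981702)) = 1.144603; f(u_3) = -0.007826
u_4 = 1.144603 - (-0.007826)·(1.144603 - 1.115515)/(-0.007826 - (-0.070928)) = 1.148210; f(u_4) = -0.000069

1.14821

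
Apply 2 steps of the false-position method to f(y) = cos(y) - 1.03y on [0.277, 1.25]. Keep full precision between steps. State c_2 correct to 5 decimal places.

False-position update: c = (a·f(b) − b·f(a))/(f(b) − f(a)); replace the endpoint whose sign matches f(c).
f(0.277000) = 0.676570, f(1.250000) = -0.972178
step 1: c = 0.676274, f(c) = 0.083347 > 0 → new bracket [0.676274, 1.250000]
step 2: c = 0.721577, f(c) = 0.007540 > 0 → new bracket [0.721577, 1.250000]

0.72158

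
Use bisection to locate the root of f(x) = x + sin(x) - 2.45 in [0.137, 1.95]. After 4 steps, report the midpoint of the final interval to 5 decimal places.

1.44009

f(0.137000) = -2.176428, f(1.950000) = 0.428960 (opposite signs)
step 1: m = 1.043500, f(m) = -0.542329 < 0 → root in [1.043500, 1.950000]
step 2: m = 1.496750, f(m) = 0.044010 > 0 → root in [1.043500, 1.496750]
step 3: m = 1.270125, f(m) = -0.224737 < 0 → root in [1.270125, 1.496750]
step 4: m = 1.383437, f(m) = -0.084063 < 0 → root in [1.383437, 1.496750]
Midpoint of [1.383437, 1.496750] = 1.440094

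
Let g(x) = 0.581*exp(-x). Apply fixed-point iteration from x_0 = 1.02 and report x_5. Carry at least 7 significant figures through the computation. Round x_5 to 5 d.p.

0.38780

x_1 = g(1.020000) = 0.209506
x_2 = g(0.209506) = 0.471182
x_3 = g(0.471182) = 0.362697
x_4 = g(0.362697) = 0.404258
x_5 = g(0.404258) = 0.387801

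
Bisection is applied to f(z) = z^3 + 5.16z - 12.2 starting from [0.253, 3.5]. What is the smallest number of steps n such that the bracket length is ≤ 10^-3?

12

Initial width b − a = 3.5 − 0.253 = 3.247000.
After n steps the width is (b−a)/2^n; need (b−a)/2^n ≤ 10^-3.
So n ≥ log₂(3.247000/10^-3) = log₂(3247.0000) ≈ 11.6649.
Hence n = 12.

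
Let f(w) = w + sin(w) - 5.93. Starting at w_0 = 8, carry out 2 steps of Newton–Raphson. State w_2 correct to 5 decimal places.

7.88820

Newton update: w ← w − f(w)/f'(w).
f'(w) = 1 + cos(w)
w_0 = 8.000000: f = 3.059358, f' = 0.854500 → w_1 = 8.000000 - (3.059358)/(0.854500) = 4.419709
w_1 = 4.419709: f = -2.467765, f' = 0.711481 → w_2 = 4.419709 - (-2.467765)/(0.711481) = 7.888199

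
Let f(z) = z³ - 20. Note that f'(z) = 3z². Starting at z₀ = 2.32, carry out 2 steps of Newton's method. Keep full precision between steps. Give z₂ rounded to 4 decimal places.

z_0 = 2.320000: f = -7.512832, f' = 16.147200 → z_1 = 2.320000 - (-7.512832)/(16.147200) = 2.785272
z_1 = 2.785272: f = 1.607405, f' = 23.273212 → z_2 = 2.785272 - (1.607405)/(23.273212) = 2.716205

2.7162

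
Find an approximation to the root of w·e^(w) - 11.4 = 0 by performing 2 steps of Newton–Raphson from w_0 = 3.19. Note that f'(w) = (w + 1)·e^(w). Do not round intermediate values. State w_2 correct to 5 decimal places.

2.07687

w_0 = 3.190000: f = 66.080084, f' = 101.768511 → w_1 = 3.190000 - (66.080084)/(101.768511) = 2.540682
w_1 = 2.540682: f = 20.837009, f' = 44.925335 → w_2 = 2.540682 - (20.837009)/(44.925335) = 2.076868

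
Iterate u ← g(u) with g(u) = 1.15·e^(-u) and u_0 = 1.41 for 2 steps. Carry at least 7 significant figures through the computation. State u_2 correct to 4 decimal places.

u_1 = g(1.410000) = 0.280765
u_2 = g(0.280765) = 0.868487

0.8685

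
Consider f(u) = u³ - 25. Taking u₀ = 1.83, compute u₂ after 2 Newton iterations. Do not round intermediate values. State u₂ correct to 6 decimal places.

3.078222

Newton update: u ← u − f(u)/f'(u).
f'(u) = 3u²
u_0 = 1.830000: f = -18.871513, f' = 10.046700 → u_1 = 1.830000 - (-18.871513)/(10.046700) = 3.708379
u_1 = 3.708379: f = 25.997917, f' = 41.256230 → u_2 = 3.708379 - (25.997917)/(41.256230) = 3.078222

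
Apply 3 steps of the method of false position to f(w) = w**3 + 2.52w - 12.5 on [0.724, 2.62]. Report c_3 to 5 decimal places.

1.94019

False-position update: c = (a·f(b) − b·f(a))/(f(b) − f(a)); replace the endpoint whose sign matches f(c).
f(0.724000) = -10.296017, f(2.620000) = 12.087128
step 1: c = 1.596141, f(c) = -4.411295 < 0 → new bracket [1.596141, 2.620000]
step 2: c = 1.869897, f(c) = -1.249740 < 0 → new bracket [1.869897, 2.620000]
step 3: c = 1.940186, f(c) = -0.307251 < 0 → new bracket [1.940186, 2.620000]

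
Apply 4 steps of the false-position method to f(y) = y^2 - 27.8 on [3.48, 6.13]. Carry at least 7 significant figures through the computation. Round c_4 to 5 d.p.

5.27250

False-position update: c = (a·f(b) − b·f(a))/(f(b) − f(a)); replace the endpoint whose sign matches f(c).
f(3.480000) = -15.689600, f(6.130000) = 9.776900
step 1: c = 5.112633, f(c) = -1.660987 < 0 → new bracket [5.112633, 6.130000]
step 2: c = 5.260373, f(c) = -0.128479 < 0 → new bracket [5.260373, 6.130000]
step 3: c = 5.271652, f(c) = -0.009682 < 0 → new bracket [5.271652, 6.130000]
step 4: c = 5.272501, f(c) = -0.000728 < 0 → new bracket [5.272501, 6.130000]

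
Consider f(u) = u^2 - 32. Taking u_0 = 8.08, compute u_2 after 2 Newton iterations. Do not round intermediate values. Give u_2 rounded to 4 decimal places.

Newton update: u ← u − f(u)/f'(u).
f'(u) = 2u
u_0 = 8.080000: f = 33.286400, f' = 16.160000 → u_1 = 8.080000 - (33.286400)/(16.160000) = 6.020198
u_1 = 6.020198: f = 4.242784, f' = 12.040396 → u_2 = 6.020198 - (4.242784)/(12.040396) = 5.667819

5.6678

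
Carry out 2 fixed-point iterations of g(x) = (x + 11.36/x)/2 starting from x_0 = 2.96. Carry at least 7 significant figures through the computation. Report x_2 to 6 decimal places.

3.370579

x_1 = g(2.960000) = 3.398919
x_2 = g(3.398919) = 3.370579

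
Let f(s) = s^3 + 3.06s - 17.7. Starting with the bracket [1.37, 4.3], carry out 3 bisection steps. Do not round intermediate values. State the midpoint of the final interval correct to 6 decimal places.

f(1.370000) = -10.936447, f(4.300000) = 74.965000 (opposite signs)
step 1: m = 2.835000, f(m) = 13.760633 > 0 → root in [1.370000, 2.835000]
step 2: m = 2.102500, f(m) = -1.972236 < 0 → root in [2.102500, 2.835000]
step 3: m = 2.468750, f(m) = 4.900731 > 0 → root in [2.102500, 2.468750]
Midpoint of [2.102500, 2.468750] = 2.285625

2.285625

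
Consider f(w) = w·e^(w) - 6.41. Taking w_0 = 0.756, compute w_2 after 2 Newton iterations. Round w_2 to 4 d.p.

f'(w) = (w + 1)·e^(w)
w_0 = 0.756000: f = -4.799916, f' = 3.739824 → w_1 = 0.756000 - (-4.799916)/(3.739824) = 2.039461
w_1 = 2.039461: f = 9.266236, f' = 23.362698 → w_2 = 2.039461 - (9.266236)/(23.362698) = 1.642835

1.6428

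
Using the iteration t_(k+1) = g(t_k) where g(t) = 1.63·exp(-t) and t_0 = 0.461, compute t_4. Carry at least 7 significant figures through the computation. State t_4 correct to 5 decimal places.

t_1 = g(0.461000) = 1.027964
t_2 = g(1.027964) = 0.583107
t_3 = g(0.583107) = 0.909803
t_4 = g(0.909803) = 0.656244

0.65624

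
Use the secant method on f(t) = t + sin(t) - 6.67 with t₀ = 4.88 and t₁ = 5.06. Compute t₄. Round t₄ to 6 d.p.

6.478138

f(t_0) = -2.775986, f(t_1) = -2.550189
t_2 = 5.060000 - (-2.550189)·(5.060000 - 4.880000)/(-2.550189 - (-2.775986)) = 7.092951; f(t_2) = 1.147076
t_3 = 7.092951 - (1.147076)·(7.092951 - 5.060000)/(1.147076 - (-2.550189)) = 6.462228; f(t_3) = -0.029684
t_4 = 6.462228 - (-0.029684)·(6.462228 - 7.092951)/(-0.029684 - (1.147076)) = 6.478138; f(t_4) = 0.001859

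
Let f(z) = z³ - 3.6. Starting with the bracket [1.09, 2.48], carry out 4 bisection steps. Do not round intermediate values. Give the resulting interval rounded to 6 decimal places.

f(1.090000) = -2.304971, f(2.480000) = 11.652992 (opposite signs)
step 1: m = 1.785000, f(m) = 2.087412 > 0 → root in [1.090000, 1.785000]
step 2: m = 1.437500, f(m) = -0.629541 < 0 → root in [1.437500, 1.785000]
step 3: m = 1.611250, f(m) = 0.583009 > 0 → root in [1.437500, 1.611250]
step 4: m = 1.524375, f(m) = -0.057781 < 0 → root in [1.524375, 1.611250]

[1.524375, 1.611250]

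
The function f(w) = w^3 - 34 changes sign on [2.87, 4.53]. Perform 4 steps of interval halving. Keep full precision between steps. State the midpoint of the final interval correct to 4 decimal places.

3.2331

f(2.870000) = -10.360097, f(4.530000) = 58.959677 (opposite signs)
step 1: m = 3.700000, f(m) = 16.653000 > 0 → root in [2.870000, 3.700000]
step 2: m = 3.285000, f(m) = 1.449174 > 0 → root in [2.870000, 3.285000]
step 3: m = 3.077500, f(m) = -4.852978 < 0 → root in [3.077500, 3.285000]
step 4: m = 3.181250, f(m) = -1.804632 < 0 → root in [3.181250, 3.285000]
Midpoint of [3.181250, 3.285000] = 3.233125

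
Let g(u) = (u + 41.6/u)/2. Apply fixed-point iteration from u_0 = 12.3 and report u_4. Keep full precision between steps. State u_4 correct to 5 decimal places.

6.44981

u_1 = g(12.300000) = 7.841057
u_2 = g(7.841057) = 6.573232
u_3 = g(6.573232) = 6.450965
u_4 = g(6.450965) = 6.449806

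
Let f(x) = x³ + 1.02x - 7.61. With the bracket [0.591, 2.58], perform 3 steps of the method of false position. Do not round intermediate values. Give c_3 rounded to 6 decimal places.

f(0.591000) = -6.800755, f(2.580000) = 12.195112
step 1: c = 1.303087, f(c) = -4.068166 < 0 → new bracket [1.303087, 2.580000]
step 2: c = 1.622499, f(c) = -1.683816 < 0 → new bracket [1.622499, 2.580000]
step 3: c = 1.738665, f(c) = -0.580655 < 0 → new bracket [1.738665, 2.580000]

1.738665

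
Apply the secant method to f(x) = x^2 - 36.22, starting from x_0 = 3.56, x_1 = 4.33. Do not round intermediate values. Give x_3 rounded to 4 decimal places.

5.9366

Secant update: x_(k+1) = x_k − f(x_k)·(x_k − x_(k-1))/(f(x_k) − f(x_(k-1))).
f(x_0) = -23.546400, f(x_1) = -17.471100
x_2 = 4.330000 - (-17.471100)·(4.330000 - 3.560000)/(-17.471100 - (-23.546400)) = 6.544335; f(x_2) = 6.608315
x_3 = 6.544335 - (6.608315)·(6.544335 - 4.330000)/(6.608315 - (-17.471100)) = 5.936636; f(x_3) = -0.976350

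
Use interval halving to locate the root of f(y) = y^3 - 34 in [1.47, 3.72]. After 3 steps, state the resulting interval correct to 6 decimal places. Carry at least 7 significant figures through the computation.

[3.157500, 3.438750]

f(1.470000) = -30.823477, f(3.720000) = 17.478848 (opposite signs)
step 1: m = 2.595000, f(m) = -16.525205 < 0 → root in [2.595000, 3.720000]
step 2: m = 3.157500, f(m) = -2.520337 < 0 → root in [3.157500, 3.720000]
step 3: m = 3.438750, f(m) = 6.663224 > 0 → root in [3.157500, 3.438750]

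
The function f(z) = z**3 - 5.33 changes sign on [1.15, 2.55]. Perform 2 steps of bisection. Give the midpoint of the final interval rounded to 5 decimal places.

1.67500

f(1.150000) = -3.809125, f(2.550000) = 11.251375 (opposite signs)
step 1: m = 1.850000, f(m) = 1.001625 > 0 → root in [1.150000, 1.850000]
step 2: m = 1.500000, f(m) = -1.955000 < 0 → root in [1.500000, 1.850000]
Midpoint of [1.500000, 1.850000] = 1.675000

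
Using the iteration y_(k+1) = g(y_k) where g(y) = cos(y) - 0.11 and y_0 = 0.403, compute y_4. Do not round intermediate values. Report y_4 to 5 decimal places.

0.63738

y_1 = g(0.403000) = 0.809889
y_2 = g(0.809889) = 0.579579
y_3 = g(0.579579) = 0.726693
y_4 = g(0.726693) = 0.637376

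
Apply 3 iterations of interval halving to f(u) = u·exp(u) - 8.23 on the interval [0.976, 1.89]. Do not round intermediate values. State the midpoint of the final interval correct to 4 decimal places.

1.6044

f(0.976000) = -5.639872, f(1.890000) = 4.280607 (opposite signs)
step 1: m = 1.433000, f(m) = -2.223933 < 0 → root in [1.433000, 1.890000]
step 2: m = 1.661500, f(m) = 0.521462 > 0 → root in [1.433000, 1.661500]
step 3: m = 1.547250, f(m) = -0.960197 < 0 → root in [1.547250, 1.661500]
Midpoint of [1.547250, 1.661500] = 1.604375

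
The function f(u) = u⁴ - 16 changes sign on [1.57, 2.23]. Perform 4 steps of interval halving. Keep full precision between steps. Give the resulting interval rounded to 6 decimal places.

f(1.570000) = -9.924268, f(2.230000) = 8.729734 (opposite signs)
step 1: m = 1.900000, f(m) = -2.967900 < 0 → root in [1.900000, 2.230000]
step 2: m = 2.065000, f(m) = 2.183615 > 0 → root in [1.900000, 2.065000]
step 3: m = 1.982500, f(m) = -0.552693 < 0 → root in [1.982500, 2.065000]
step 4: m = 2.023750, f(m) = 0.773645 > 0 → root in [1.982500, 2.023750]

[1.982500, 2.023750]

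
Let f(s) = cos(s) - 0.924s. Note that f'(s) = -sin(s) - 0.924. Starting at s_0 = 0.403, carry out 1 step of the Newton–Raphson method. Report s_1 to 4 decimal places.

s_0 = 0.403000: f = 0.547517, f' = -1.316180 → s_1 = 0.403000 - (0.547517)/(-1.316180) = 0.818989

0.8190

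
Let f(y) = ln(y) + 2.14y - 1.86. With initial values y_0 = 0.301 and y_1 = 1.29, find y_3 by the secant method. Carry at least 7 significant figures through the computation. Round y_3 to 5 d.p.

Secant update: y_(k+1) = y_k − f(y_k)·(y_k − y_(k-1))/(f(y_k) − f(y_(k-1))).
f(y_0) = -2.416505, f(y_1) = 1.155242
y_2 = 1.290000 - (1.155242)·(1.290000 - 0.301000)/(1.155242 - (-2.416505)) = 0.970119; f(y_2) = 0.185718
y_3 = 0.970119 - (0.185718)·(0.970119 - 1.290000)/(0.185718 - (1.155242)) = 0.908844; f(y_3) = -0.010656

0.90884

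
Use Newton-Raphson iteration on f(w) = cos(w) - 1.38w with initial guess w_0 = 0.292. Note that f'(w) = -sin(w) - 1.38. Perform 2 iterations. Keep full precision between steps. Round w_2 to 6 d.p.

0.598769

w_0 = 0.292000: f = 0.554710, f' = -1.667868 → w_1 = 0.292000 - (0.554710)/(-1.667868) = 0.624586
w_1 = 0.624586: f = -0.050724, f' = -1.964762 → w_2 = 0.624586 - (-0.050724)/(-1.964762) = 0.598769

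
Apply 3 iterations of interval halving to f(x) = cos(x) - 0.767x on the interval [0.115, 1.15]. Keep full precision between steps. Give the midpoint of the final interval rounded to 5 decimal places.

0.82656

f(0.115000) = 0.905190, f(1.150000) = -0.473563 (opposite signs)
step 1: m = 0.632500, f(m) = 0.321425 > 0 → root in [0.632500, 1.150000]
step 2: m = 0.891250, f(m) = -0.055149 < 0 → root in [0.632500, 0.891250]
step 3: m = 0.761875, f(m) = 0.139185 > 0 → root in [0.761875, 0.891250]
Midpoint of [0.761875, 0.891250] = 0.826562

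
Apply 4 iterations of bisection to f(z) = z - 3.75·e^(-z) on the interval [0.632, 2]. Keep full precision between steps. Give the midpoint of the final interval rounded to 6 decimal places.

f(0.632000) = -1.361229, f(2.000000) = 1.492493 (opposite signs)
step 1: m = 1.316000, f(m) = 0.310228 > 0 → root in [0.632000, 1.316000]
step 2: m = 0.974000, f(m) = -0.441887 < 0 → root in [0.974000, 1.316000]
step 3: m = 1.145000, f(m) = -0.048340 < 0 → root in [1.145000, 1.316000]
step 4: m = 1.230500, f(m) = 0.134951 > 0 → root in [1.145000, 1.230500]
Midpoint of [1.145000, 1.230500] = 1.187750

1.187750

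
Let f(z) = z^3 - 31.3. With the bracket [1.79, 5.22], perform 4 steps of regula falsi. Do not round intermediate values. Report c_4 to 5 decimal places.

3.07756

f(1.790000) = -25.564661, f(5.220000) = 110.936648
step 1: c = 2.432388, f(c) = -16.908751 < 0 → new bracket [2.432388, 5.220000]
step 2: c = 2.801076, f(c) = -9.322690 < 0 → new bracket [2.801076, 5.220000]
step 3: c = 2.988594, f(c) = -4.606781 < 0 → new bracket [2.988594, 5.220000]
step 4: c = 3.077562, f(c) = -2.151222 < 0 → new bracket [3.077562, 5.220000]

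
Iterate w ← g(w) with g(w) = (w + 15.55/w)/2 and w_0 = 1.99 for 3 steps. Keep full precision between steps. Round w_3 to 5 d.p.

3.94444

w_1 = g(1.990000) = 4.902035
w_2 = g(4.902035) = 4.037094
w_3 = g(4.037094) = 3.944437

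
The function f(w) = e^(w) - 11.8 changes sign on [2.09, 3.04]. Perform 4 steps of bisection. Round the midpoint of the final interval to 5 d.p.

f(2.090000) = -3.715085, f(3.040000) = 9.105243 (opposite signs)
step 1: m = 2.565000, f(m) = 1.200658 > 0 → root in [2.090000, 2.565000]
step 2: m = 2.327500, f(m) = -1.547721 < 0 → root in [2.327500, 2.565000]
step 3: m = 2.446250, f(m) = -0.255028 < 0 → root in [2.446250, 2.565000]
step 4: m = 2.505625, f(m) = 0.451214 > 0 → root in [2.446250, 2.505625]
Midpoint of [2.446250, 2.505625] = 2.475938

2.47594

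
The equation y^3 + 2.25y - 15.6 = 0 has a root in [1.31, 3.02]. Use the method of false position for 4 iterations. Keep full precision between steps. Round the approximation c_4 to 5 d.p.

2.19445

False-position update: c = (a·f(b) − b·f(a))/(f(b) − f(a)); replace the endpoint whose sign matches f(c).
f(1.310000) = -10.404409, f(3.020000) = 18.738608
step 1: c = 1.920491, f(c) = -4.195580 < 0 → new bracket [1.920491, 3.020000]
step 2: c = 2.121635, f(c) = -1.276133 < 0 → new bracket [2.121635, 3.020000]
step 3: c = 2.178914, f(c) = -0.352682 < 0 → new bracket [2.178914, 3.020000]
step 4: c = 2.194452, f(c) = -0.094836 < 0 → new bracket [2.194452, 3.020000]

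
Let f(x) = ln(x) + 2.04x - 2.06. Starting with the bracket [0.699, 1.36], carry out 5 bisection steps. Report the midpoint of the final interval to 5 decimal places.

f(0.699000) = -0.992145, f(1.360000) = 1.021885 (opposite signs)
step 1: m = 1.029500, f(m) = 0.069253 > 0 → root in [0.699000, 1.029500]
step 2: m = 0.864250, f(m) = -0.442823 < 0 → root in [0.864250, 1.029500]
step 3: m = 0.946875, f(m) = -0.182963 < 0 → root in [0.946875, 1.029500]
step 4: m = 0.988187, f(m) = -0.055980 < 0 → root in [0.988187, 1.029500]
step 5: m = 1.008844, f(m) = 0.006846 > 0 → root in [0.988187, 1.008844]
Midpoint of [0.988187, 1.008844] = 0.998516

0.99852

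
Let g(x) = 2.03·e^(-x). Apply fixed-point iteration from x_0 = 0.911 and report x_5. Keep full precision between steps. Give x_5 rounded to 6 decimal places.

0.835804

x_1 = g(0.911000) = 0.816307
x_2 = g(0.816307) = 0.897384
x_3 = g(0.897384) = 0.827499
x_4 = g(0.827499) = 0.887397
x_5 = g(0.887397) = 0.835804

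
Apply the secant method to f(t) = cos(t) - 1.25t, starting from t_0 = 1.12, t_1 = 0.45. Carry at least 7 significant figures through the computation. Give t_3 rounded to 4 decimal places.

0.6419

f(t_0) = -0.964318, f(t_1) = 0.337947
t_2 = 0.450000 - (0.337947)·(0.450000 - 1.120000)/(0.337947 - (-0.964318)) = 0.623870; f(t_2) = 0.031787
t_3 = 0.623870 - (0.031787)·(0.623870 - 0.450000)/(0.031787 - (0.337947)) = 0.641922; f(t_3) = -0.001455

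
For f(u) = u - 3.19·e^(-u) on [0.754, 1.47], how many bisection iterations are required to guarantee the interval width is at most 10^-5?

17

Initial width b − a = 1.47 − 0.754 = 0.716000.
After n steps the width is (b−a)/2^n; need (b−a)/2^n ≤ 10^-5.
So n ≥ log₂(0.716000/10^-5) = log₂(71600.0000) ≈ 16.1277.
Hence n = 17.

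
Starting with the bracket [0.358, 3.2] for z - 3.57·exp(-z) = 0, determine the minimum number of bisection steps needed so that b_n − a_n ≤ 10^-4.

15

Initial width b − a = 3.2 − 0.358 = 2.842000.
After n steps the width is (b−a)/2^n; need (b−a)/2^n ≤ 10^-4.
So n ≥ log₂(2.842000/10^-4) = log₂(28420.0000) ≈ 14.7946.
Hence n = 15.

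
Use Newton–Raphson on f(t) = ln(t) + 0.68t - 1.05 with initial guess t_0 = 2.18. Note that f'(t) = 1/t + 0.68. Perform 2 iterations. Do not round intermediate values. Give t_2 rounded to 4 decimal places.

1.2311

t_0 = 2.180000: f = 1.211725, f' = 1.138716 → t_1 = 2.180000 - (1.211725)/(1.138716) = 1.115885
t_1 = 1.115885: f = -0.181551, f' = 1.576150 → t_2 = 1.115885 - (-0.181551)/(1.576150) = 1.231071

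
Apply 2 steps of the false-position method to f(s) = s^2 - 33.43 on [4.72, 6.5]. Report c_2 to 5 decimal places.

False-position update: c = (a·f(b) − b·f(a))/(f(b) − f(a)); replace the endpoint whose sign matches f(c).
f(4.720000) = -11.151600, f(6.500000) = 8.820000
step 1: c = 5.713904, f(c) = -0.781304 < 0 → new bracket [5.713904, 6.500000]
step 2: c = 5.777872, f(c) = -0.046193 < 0 → new bracket [5.777872, 6.500000]

5.77787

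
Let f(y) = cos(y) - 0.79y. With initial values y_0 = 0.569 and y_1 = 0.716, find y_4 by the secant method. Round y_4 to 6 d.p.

0.842515

f(y_0) = 0.392930, f(y_1) = 0.188797
y_2 = 0.716000 - (0.188797)·(0.716000 - 0.569000)/(0.188797 - (0.392930)) = 0.851956; f(y_2) = -0.014534
y_3 = 0.851956 - (-0.014534)·(0.851956 - 0.716000)/(-0.014534 - (0.188797)) = 0.842239; f(y_3) = 0.000426
y_4 = 0.842239 - (0.000426)·(0.842239 - 0.851956)/(0.000426 - (-0.014534)) = 0.842515; f(y_4) = 0.000001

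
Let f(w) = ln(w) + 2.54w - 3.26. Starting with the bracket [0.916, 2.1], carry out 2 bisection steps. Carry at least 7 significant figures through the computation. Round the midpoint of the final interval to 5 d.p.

1.06400

f(0.916000) = -1.021099, f(2.100000) = 2.815937 (opposite signs)
step 1: m = 1.508000, f(m) = 0.981104 > 0 → root in [0.916000, 1.508000]
step 2: m = 1.212000, f(m) = 0.010752 > 0 → root in [0.916000, 1.212000]
Midpoint of [0.916000, 1.212000] = 1.064000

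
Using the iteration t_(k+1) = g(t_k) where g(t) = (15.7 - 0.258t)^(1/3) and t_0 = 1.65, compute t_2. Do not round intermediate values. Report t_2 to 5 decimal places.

2.46949

t_1 = g(1.650000) = 2.481154
t_2 = g(2.481154) = 2.469488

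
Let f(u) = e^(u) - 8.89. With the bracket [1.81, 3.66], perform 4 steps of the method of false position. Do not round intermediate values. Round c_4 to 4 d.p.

2.1447

False-position update: c = (a·f(b) − b·f(a))/(f(b) − f(a)); replace the endpoint whose sign matches f(c).
f(1.810000) = -2.779553, f(3.660000) = 29.971343
step 1: c = 1.967009, f(c) = -1.740742 < 0 → new bracket [1.967009, 3.660000]
step 2: c = 2.059940, f(c) = -1.044498 < 0 → new bracket [2.059940, 3.660000]
step 3: c = 2.113824, f(c) = -0.610153 < 0 → new bracket [2.113824, 3.660000]
step 4: c = 2.144673, f(c) = -0.350749 < 0 → new bracket [2.144673, 3.660000]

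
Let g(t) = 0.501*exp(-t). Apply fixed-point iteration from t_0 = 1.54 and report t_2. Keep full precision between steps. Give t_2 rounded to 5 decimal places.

0.44998

t_1 = g(1.540000) = 0.107405
t_2 = g(0.107405) = 0.449979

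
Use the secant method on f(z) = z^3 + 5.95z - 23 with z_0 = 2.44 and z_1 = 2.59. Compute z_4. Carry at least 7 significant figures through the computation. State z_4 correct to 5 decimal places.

Secant update: z_(k+1) = z_k − f(z_k)·(z_k − z_(k-1))/(f(z_k) − f(z_(k-1))).
f(z_0) = 6.044784, f(z_1) = 9.784479
z_2 = 2.590000 - (9.784479)·(2.590000 - 2.440000)/(9.784479 - (6.044784)) = 2.197542; f(z_2) = 0.687732
z_3 = 2.197542 - (0.687732)·(2.197542 - 2.590000)/(0.687732 - (9.784479)) = 2.167872; f(z_3) = 0.087115
z_4 = 2.167872 - (0.087115)·(2.167872 - 2.197542)/(0.087115 - (0.687732)) = 2.163568; f(z_4) = 0.000955

2.16357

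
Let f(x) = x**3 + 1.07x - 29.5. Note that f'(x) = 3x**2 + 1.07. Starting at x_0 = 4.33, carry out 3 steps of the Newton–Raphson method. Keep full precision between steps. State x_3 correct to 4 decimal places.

Newton update: x ← x − f(x)/f'(x).
x_0 = 4.330000: f = 56.315837, f' = 57.316700 → x_1 = 4.330000 - (56.315837)/(57.316700) = 3.347462
x_1 = 3.347462: f = 11.591775, f' = 34.686505 → x_2 = 3.347462 - (11.591775)/(34.686505) = 3.013275
x_2 = 3.013275: f = 1.084220, f' = 28.309480 → x_3 = 3.013275 - (1.084220)/(28.309480) = 2.974976

2.9750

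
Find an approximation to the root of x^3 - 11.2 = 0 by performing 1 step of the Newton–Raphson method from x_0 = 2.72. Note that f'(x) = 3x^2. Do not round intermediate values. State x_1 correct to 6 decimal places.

x_0 = 2.720000: f = 8.923648, f' = 22.195200 → x_1 = 2.720000 - (8.923648)/(22.195200) = 2.317947

2.317947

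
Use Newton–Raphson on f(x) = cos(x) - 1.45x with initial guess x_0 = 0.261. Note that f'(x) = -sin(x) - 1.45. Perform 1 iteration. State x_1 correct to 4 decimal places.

x_0 = 0.261000: f = 0.587682, f' = -1.708047 → x_1 = 0.261000 - (0.587682)/(-1.708047) = 0.605067

0.6051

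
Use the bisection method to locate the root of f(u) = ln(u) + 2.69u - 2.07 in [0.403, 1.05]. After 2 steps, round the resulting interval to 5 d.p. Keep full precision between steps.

f(0.403000) = -1.894749, f(1.050000) = 0.803290 (opposite signs)
step 1: m = 0.726500, f(m) = -0.435232 < 0 → root in [0.726500, 1.050000]
step 2: m = 0.888250, f(m) = 0.200890 > 0 → root in [0.726500, 0.888250]

[0.72650, 0.88825]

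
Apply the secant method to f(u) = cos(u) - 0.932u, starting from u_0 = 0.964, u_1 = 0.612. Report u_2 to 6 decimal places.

0.763541

f(u_0) = -0.328209, f(u_1) = 0.248117
u_2 = 0.612000 - (0.248117)·(0.612000 - 0.964000)/(0.248117 - (-0.328209)) = 0.763541; f(u_2) = 0.010772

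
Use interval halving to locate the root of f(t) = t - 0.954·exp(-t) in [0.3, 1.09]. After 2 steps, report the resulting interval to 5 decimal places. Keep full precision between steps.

[0.49750, 0.69500]

f(0.300000) = -0.406741, f(1.090000) = 0.769249 (opposite signs)
step 1: m = 0.695000, f(m) = 0.218883 > 0 → root in [0.300000, 0.695000]
step 2: m = 0.497500, f(m) = -0.082579 < 0 → root in [0.497500, 0.695000]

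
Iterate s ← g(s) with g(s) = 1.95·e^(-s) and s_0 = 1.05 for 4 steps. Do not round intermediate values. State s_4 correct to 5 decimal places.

0.94179

s_1 = g(1.050000) = 0.682379
s_2 = g(0.682379) = 0.985556
s_3 = g(0.985556) = 0.727802
s_4 = g(0.727802) = 0.941791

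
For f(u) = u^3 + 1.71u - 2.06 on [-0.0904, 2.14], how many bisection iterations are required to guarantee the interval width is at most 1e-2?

8

Initial width b − a = 2.14 − -0.0904 = 2.230400.
After n steps the width is (b−a)/2^n; need (b−a)/2^n ≤ 1e-2.
So n ≥ log₂(2.230400/1e-2) = log₂(223.0400) ≈ 7.8012.
Hence n = 8.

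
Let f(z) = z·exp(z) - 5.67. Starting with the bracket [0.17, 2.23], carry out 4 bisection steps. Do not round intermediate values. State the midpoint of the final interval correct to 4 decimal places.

f(0.170000) = -5.468498, f(2.230000) = 15.068701 (opposite signs)
step 1: m = 1.200000, f(m) = -1.685860 < 0 → root in [1.200000, 2.230000]
step 2: m = 1.715000, f(m) = 3.859699 > 0 → root in [1.200000, 1.715000]
step 3: m = 1.457500, f(m) = 0.590266 > 0 → root in [1.200000, 1.457500]
step 4: m = 1.328750, f(m) = -0.652215 < 0 → root in [1.328750, 1.457500]
Midpoint of [1.328750, 1.457500] = 1.393125

1.3931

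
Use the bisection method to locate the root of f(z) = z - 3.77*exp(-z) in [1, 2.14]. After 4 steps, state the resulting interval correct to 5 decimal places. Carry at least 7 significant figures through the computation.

[1.14250, 1.21375]

f(1.000000) = -0.386905, f(2.140000) = 1.696441 (opposite signs)
step 1: m = 1.570000, f(m) = 0.785670 > 0 → root in [1.000000, 1.570000]
step 2: m = 1.285000, f(m) = 0.242027 > 0 → root in [1.000000, 1.285000]
step 3: m = 1.142500, f(m) = -0.060207 < 0 → root in [1.142500, 1.285000]
step 4: m = 1.213750, f(m) = 0.093754 > 0 → root in [1.142500, 1.213750]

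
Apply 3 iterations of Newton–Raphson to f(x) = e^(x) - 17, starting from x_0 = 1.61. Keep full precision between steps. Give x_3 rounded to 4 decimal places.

2.9334

f'(x) = e^(x)
x_0 = 1.610000: f = -11.997189, f' = 5.002811 → x_1 = 1.610000 - (-11.997189)/(5.002811) = 4.008089
x_1 = 4.008089: f = 38.041610, f' = 55.041610 → x_2 = 4.008089 - (38.041610)/(55.041610) = 3.316947
x_2 = 3.316947: f = 10.576024, f' = 27.576024 → x_3 = 3.316947 - (10.576024)/(27.576024) = 2.933424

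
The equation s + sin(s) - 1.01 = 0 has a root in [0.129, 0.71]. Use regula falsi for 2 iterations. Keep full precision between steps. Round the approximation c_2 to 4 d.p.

f(0.129000) = -0.752357, f(0.710000) = 0.351834
step 1: c = 0.524873, f(c) = 0.015976 > 0 → new bracket [0.129000, 0.524873]
step 2: c = 0.516642, f(c) = 0.000604 > 0 → new bracket [0.129000, 0.516642]

0.5166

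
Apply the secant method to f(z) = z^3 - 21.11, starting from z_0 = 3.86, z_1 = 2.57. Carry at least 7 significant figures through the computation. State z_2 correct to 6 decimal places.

2.701597

f(z_0) = 36.402456, f(z_1) = -4.135407
z_2 = 2.570000 - (-4.135407)·(2.570000 - 3.860000)/(-4.135407 - (36.402456)) = 2.701597; f(z_2) = -1.392045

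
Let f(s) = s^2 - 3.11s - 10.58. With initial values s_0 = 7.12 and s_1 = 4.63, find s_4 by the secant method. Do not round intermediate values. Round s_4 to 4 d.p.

f(s_0) = 17.971200, f(s_1) = -3.542400
s_2 = 4.630000 - (-3.542400)·(4.630000 - 7.120000)/(-3.542400 - (17.971200)) = 5.040000; f(s_2) = -0.852800
s_3 = 5.040000 - (-0.852800)·(5.040000 - 4.630000)/(-0.852800 - (-3.542400)) = 5.170000; f(s_3) = 0.070200
s_4 = 5.170000 - (0.070200)·(5.170000 - 5.040000)/(0.070200 - (-0.852800)) = 5.160113; f(s_4) = -0.001188

5.1601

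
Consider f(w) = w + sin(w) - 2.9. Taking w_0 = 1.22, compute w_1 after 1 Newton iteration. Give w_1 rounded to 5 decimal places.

f'(w) = 1 + cos(w)
w_0 = 1.220000: f = -0.740901, f' = 1.343646 → w_1 = 1.220000 - (-0.740901)/(1.343646) = 1.771411

1.77141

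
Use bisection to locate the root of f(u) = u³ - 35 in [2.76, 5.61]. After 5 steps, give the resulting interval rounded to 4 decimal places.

f(2.760000) = -13.975424, f(5.610000) = 141.558481 (opposite signs)
step 1: m = 4.185000, f(m) = 38.297032 > 0 → root in [2.760000, 4.185000]
step 2: m = 3.472500, f(m) = 6.872295 > 0 → root in [2.760000, 3.472500]
step 3: m = 3.116250, f(m) = -4.738052 < 0 → root in [3.116250, 3.472500]
step 4: m = 3.294375, f(m) = 0.753544 > 0 → root in [3.116250, 3.294375]
step 5: m = 3.205312, f(m) = -2.068529 < 0 → root in [3.205312, 3.294375]

[3.2053, 3.2944]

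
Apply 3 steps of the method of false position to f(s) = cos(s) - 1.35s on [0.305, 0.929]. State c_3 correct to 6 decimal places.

0.607923

f(0.305000) = 0.542097, f(0.929000) = -0.655515
step 1: c = 0.587453, f(c) = 0.039294 > 0 → new bracket [0.587453, 0.929000]
step 2: c = 0.606768, f(c) = 0.002358 > 0 → new bracket [0.606768, 0.929000]
step 3: c = 0.607923, f(c) = 0.000140 > 0 → new bracket [0.607923, 0.929000]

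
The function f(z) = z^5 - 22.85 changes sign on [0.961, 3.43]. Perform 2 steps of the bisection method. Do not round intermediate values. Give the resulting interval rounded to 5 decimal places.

f(0.961000) = -22.030372, f(3.430000) = 451.906151 (opposite signs)
step 1: m = 2.195500, f(m) = 28.161396 > 0 → root in [0.961000, 2.195500]
step 2: m = 1.578250, f(m) = -13.057829 < 0 → root in [1.578250, 2.195500]

[1.57825, 2.19550]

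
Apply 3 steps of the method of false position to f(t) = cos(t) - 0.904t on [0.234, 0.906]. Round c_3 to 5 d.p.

f(0.234000) = 0.761211, f(0.906000) = -0.202125
step 1: c = 0.765002, f(c) = 0.029819 > 0 → new bracket [0.765002, 0.906000]
step 2: c = 0.783129, f(c) = 0.000761 > 0 → new bracket [0.783129, 0.906000]
step 3: c = 0.783590, f(c) = 0.000019 > 0 → new bracket [0.783590, 0.906000]

0.78359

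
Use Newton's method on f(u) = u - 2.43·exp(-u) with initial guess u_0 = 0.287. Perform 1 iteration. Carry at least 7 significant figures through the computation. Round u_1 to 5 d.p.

f'(u) = 1 + 2.43·exp(-u)
u_0 = 0.287000: f = -1.536744, f' = 2.823744 → u_1 = 0.287000 - (-1.536744)/(2.823744) = 0.831222

0.83122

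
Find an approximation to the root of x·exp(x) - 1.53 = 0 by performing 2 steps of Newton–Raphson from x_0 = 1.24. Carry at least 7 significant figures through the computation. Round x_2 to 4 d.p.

Newton update: x ← x − f(x)/f'(x).
f'(x) = (x + 1)·exp(x)
x_0 = 1.240000: f = 2.754961, f' = 7.740574 → x_1 = 1.240000 - (2.754961)/(7.740574) = 0.884088
x_1 = 0.884088: f = 0.610180, f' = 4.560957 → x_2 = 0.884088 - (0.610180)/(4.560957) = 0.750305

0.7503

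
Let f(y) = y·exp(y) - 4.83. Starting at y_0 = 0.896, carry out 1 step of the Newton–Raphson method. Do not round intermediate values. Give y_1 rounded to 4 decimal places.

Newton update: y ← y − f(y)/f'(y).
f'(y) = (y + 1)·exp(y)
y_0 = 0.896000: f = -2.634993, f' = 4.644791 → y_1 = 0.896000 - (-2.634993)/(4.644791) = 1.463301

1.4633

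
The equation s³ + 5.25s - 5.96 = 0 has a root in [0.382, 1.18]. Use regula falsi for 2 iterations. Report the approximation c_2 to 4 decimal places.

False-position update: c = (a·f(b) − b·f(a))/(f(b) − f(a)); replace the endpoint whose sign matches f(c).
f(0.382000) = -3.898757, f(1.180000) = 1.878032
step 1: c = 0.920570, f(c) = -0.346867 < 0 → new bracket [0.920570, 1.180000]
step 2: c = 0.961016, f(c) = -0.027116 < 0 → new bracket [0.961016, 1.180000]

0.9610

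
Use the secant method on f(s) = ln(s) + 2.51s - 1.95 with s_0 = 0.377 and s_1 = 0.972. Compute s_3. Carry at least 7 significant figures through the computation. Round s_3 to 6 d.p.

f(s_0) = -1.979240, f(s_1) = 0.461321
s_2 = 0.972000 - (0.461321)·(0.972000 - 0.377000)/(0.461321 - (-1.979240)) = 0.859532; f(s_2) = 0.056057
s_3 = 0.859532 - (0.056057)·(0.859532 - 0.972000)/(0.056057 - (0.461321)) = 0.843975; f(s_3) = -0.001256

0.843975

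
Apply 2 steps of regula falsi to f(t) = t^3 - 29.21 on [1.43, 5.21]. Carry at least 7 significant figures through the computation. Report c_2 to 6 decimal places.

False-position update: c = (a·f(b) − b·f(a))/(f(b) − f(a)); replace the endpoint whose sign matches f(c).
f(1.430000) = -26.285793, f(5.210000) = 112.210761
step 1: c = 2.147421, f(c) = -19.307350 < 0 → new bracket [2.147421, 5.210000]
step 2: c = 2.597019, f(c) = -11.694389 < 0 → new bracket [2.597019, 5.210000]

2.597019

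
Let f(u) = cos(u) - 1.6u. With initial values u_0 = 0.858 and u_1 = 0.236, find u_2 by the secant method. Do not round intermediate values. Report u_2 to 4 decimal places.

f(u_0) = -0.718848, f(u_1) = 0.594681
u_2 = 0.236000 - (0.594681)·(0.236000 - 0.858000)/(0.594681 - (-0.718848)) = 0.517601; f(u_2) = 0.040846

0.5176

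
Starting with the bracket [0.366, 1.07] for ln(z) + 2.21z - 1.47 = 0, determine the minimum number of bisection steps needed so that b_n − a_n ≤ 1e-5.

17

Initial width b − a = 1.07 − 0.366 = 0.704000.
After n steps the width is (b−a)/2^n; need (b−a)/2^n ≤ 1e-5.
So n ≥ log₂(0.704000/1e-5) = log₂(70400.0000) ≈ 16.1033.
Hence n = 17.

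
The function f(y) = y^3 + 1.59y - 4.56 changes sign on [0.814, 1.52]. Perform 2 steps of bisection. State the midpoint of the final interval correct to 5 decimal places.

f(0.814000) = -2.726387, f(1.520000) = 1.368608 (opposite signs)
step 1: m = 1.167000, f(m) = -1.115146 < 0 → root in [1.167000, 1.520000]
step 2: m = 1.343500, f(m) = 0.001172 > 0 → root in [1.167000, 1.343500]
Midpoint of [1.167000, 1.343500] = 1.255250

1.25525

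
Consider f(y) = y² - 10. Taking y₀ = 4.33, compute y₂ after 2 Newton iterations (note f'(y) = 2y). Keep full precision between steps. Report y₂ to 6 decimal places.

3.166012

y_0 = 4.330000: f = 8.748900, f' = 8.660000 → y_1 = 4.330000 - (8.748900)/(8.660000) = 3.319734
y_1 = 3.319734: f = 1.020637, f' = 6.639469 → y_2 = 3.319734 - (1.020637)/(6.639469) = 3.166012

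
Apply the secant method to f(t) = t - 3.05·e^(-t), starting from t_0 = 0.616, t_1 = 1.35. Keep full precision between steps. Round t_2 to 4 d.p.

1.0919

f(t_0) = -1.031307, f(t_1) = 0.559317
t_2 = 1.350000 - (0.559317)·(1.350000 - 0.616000)/(0.559317 - (-1.031307)) = 1.091901; f(t_2) = 0.068388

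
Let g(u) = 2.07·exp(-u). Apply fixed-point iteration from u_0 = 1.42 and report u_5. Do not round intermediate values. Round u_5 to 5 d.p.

0.65715

u_1 = g(1.420000) = 0.500348
u_2 = g(0.500348) = 1.255082
u_3 = g(1.255082) = 0.590059
u_4 = g(0.590059) = 1.147390
u_5 = g(1.147390) = 0.657151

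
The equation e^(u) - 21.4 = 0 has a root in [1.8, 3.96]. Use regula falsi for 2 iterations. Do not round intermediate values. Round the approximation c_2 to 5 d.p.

2.84036

f(1.800000) = -15.350353, f(3.960000) = 31.057326
step 1: c = 2.514467, f(c) = -9.039979 < 0 → new bracket [2.514467, 3.960000]
step 2: c = 2.840364, f(c) = -4.278003 < 0 → new bracket [2.840364, 3.960000]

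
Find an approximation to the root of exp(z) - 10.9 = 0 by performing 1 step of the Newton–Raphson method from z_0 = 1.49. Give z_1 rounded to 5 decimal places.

f'(z) = exp(z)
z_0 = 1.490000: f = -6.462904, f' = 4.437096 → z_1 = 1.490000 - (-6.462904)/(4.437096) = 2.946562

2.94656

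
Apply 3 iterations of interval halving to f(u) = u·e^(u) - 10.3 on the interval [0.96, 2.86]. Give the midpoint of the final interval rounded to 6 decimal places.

f(0.960000) = -7.792771, f(2.860000) = 39.639967 (opposite signs)
step 1: m = 1.910000, f(m) = 2.598400 > 0 → root in [0.960000, 1.910000]
step 2: m = 1.435000, f(m) = -4.273509 < 0 → root in [1.435000, 1.910000]
step 3: m = 1.672500, f(m) = -1.393160 < 0 → root in [1.672500, 1.910000]
Midpoint of [1.672500, 1.910000] = 1.791250

1.791250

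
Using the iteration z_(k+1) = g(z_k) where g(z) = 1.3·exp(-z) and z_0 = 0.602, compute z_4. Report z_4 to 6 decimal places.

z_1 = g(0.602000) = 0.712030
z_2 = g(0.712030) = 0.637842
z_3 = g(0.637842) = 0.686961
z_4 = g(0.686961) = 0.654033

0.654033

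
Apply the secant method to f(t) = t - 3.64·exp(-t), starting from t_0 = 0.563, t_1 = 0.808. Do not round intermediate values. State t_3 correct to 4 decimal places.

f(t_0) = -1.509973, f(t_1) = -0.814525
t_2 = 0.808000 - (-0.814525)·(0.808000 - 0.563000)/(-0.814525 - (-1.509973)) = 1.094950; f(t_2) = -0.122835
t_3 = 1.094950 - (-0.122835)·(1.094950 - 0.808000)/(-0.122835 - (-0.814525)) = 1.145909; f(t_3) = -0.011375

1.1459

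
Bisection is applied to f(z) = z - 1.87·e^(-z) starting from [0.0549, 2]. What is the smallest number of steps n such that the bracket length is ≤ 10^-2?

8

Initial width b − a = 2 − 0.0549 = 1.945100.
After n steps the width is (b−a)/2^n; need (b−a)/2^n ≤ 10^-2.
So n ≥ log₂(1.945100/10^-2) = log₂(194.5100) ≈ 7.6037.
Hence n = 8.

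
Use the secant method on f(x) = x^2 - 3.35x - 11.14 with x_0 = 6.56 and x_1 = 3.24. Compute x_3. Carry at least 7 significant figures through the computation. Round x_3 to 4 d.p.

5.5803

f(x_0) = 9.917600, f(x_1) = -11.496400
x_2 = 3.240000 - (-11.496400)·(3.240000 - 6.560000)/(-11.496400 - (9.917600)) = 5.022388; f(x_2) = -2.740621
x_3 = 5.022388 - (-2.740621)·(5.022388 - 3.240000)/(-2.740621 - (-11.496400)) = 5.580288; f(x_3) = 1.305647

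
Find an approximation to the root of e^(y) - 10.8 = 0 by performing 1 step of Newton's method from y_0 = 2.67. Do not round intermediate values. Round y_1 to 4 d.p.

2.4179

f'(y) = e^(y)
y_0 = 2.670000: f = 3.639969, f' = 14.439969 → y_1 = 2.670000 - (3.639969)/(14.439969) = 2.417924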